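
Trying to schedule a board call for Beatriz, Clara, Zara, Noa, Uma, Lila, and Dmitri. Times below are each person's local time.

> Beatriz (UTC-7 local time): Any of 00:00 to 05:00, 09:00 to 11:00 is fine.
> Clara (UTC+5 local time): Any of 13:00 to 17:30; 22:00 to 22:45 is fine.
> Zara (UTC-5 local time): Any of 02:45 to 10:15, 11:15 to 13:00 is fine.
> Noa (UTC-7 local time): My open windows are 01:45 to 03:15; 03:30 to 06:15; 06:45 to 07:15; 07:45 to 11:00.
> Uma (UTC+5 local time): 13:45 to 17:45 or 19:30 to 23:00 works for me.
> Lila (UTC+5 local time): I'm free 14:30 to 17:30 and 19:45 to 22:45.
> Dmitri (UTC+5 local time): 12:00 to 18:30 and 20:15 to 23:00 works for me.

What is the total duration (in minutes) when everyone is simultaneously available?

Beatriz in UTC: 07:00-12:00, 16:00-18:00 (add 7h to convert from UTC-7).
Clara in UTC: 08:00-12:30, 17:00-17:45 (subtract 5h to convert from UTC+5).
Zara in UTC: 07:45-15:15, 16:15-18:00 (add 5h to convert from UTC-5).
Noa in UTC: 08:45-10:15, 10:30-13:15, 13:45-14:15, 14:45-18:00 (add 7h to convert from UTC-7).
Uma in UTC: 08:45-12:45, 14:30-18:00 (subtract 5h to convert from UTC+5).
Lila in UTC: 09:30-12:30, 14:45-17:45 (subtract 5h to convert from UTC+5).
Dmitri in UTC: 07:00-13:30, 15:15-18:00 (subtract 5h to convert from UTC+5).
Beatriz ∩ Clara: 08:00-12:00, 17:00-17:45.
Beatriz ∩ Clara ∩ Zara: 08:00-12:00, 17:00-17:45.
Beatriz ∩ Clara ∩ Zara ∩ Noa: 08:45-10:15, 10:30-12:00, 17:00-17:45.
Beatriz ∩ Clara ∩ Zara ∩ Noa ∩ Uma: 08:45-10:15, 10:30-12:00, 17:00-17:45.
Beatriz ∩ Clara ∩ Zara ∩ Noa ∩ Uma ∩ Lila: 09:30-10:15, 10:30-12:00, 17:00-17:45.
Beatriz ∩ Clara ∩ Zara ∩ Noa ∩ Uma ∩ Lila ∩ Dmitri: 09:30-10:15, 10:30-12:00, 17:00-17:45.
So the common availability across everyone is 09:30-10:15, 10:30-12:00, 17:00-17:45.
Summing the common windows: 45 + 90 + 45 = 180 minutes.

180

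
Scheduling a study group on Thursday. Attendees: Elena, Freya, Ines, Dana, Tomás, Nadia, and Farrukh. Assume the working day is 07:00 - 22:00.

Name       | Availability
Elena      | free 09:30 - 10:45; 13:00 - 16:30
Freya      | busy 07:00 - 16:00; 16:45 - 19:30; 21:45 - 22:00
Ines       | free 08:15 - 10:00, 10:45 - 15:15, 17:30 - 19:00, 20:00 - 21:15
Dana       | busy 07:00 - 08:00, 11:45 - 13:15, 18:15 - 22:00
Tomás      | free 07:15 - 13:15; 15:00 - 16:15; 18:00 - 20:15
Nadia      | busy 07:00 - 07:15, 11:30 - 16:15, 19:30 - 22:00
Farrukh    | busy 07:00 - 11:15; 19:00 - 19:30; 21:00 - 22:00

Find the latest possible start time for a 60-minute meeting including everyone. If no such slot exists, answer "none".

Elena free: 09:30-10:45, 13:00-16:30.
Freya free: 16:00-16:45, 19:30-21:45 (invert busy blocks within the working day).
Ines free: 08:15-10:00, 10:45-15:15, 17:30-19:00, 20:00-21:15.
Dana free: 08:00-11:45, 13:15-18:15 (invert busy blocks within the working day).
Tomás free: 07:15-13:15, 15:00-16:15, 18:00-20:15.
Nadia free: 07:15-11:30, 16:15-19:30 (invert busy blocks within the working day).
Farrukh free: 11:15-19:00, 19:30-21:00 (invert busy blocks within the working day).
Elena ∩ Freya: 16:00-16:30.
Elena ∩ Freya ∩ Ines: ∅.
Elena ∩ Freya ∩ Ines ∩ Dana: ∅.
Elena ∩ Freya ∩ Ines ∩ Dana ∩ Tomás: ∅.
Elena ∩ Freya ∩ Ines ∩ Dana ∩ Tomás ∩ Nadia: ∅.
Elena ∩ Freya ∩ Ines ∩ Dana ∩ Tomás ∩ Nadia ∩ Farrukh: ∅.
There is no time when everyone is free.
No common window is at least 60 minutes long.

none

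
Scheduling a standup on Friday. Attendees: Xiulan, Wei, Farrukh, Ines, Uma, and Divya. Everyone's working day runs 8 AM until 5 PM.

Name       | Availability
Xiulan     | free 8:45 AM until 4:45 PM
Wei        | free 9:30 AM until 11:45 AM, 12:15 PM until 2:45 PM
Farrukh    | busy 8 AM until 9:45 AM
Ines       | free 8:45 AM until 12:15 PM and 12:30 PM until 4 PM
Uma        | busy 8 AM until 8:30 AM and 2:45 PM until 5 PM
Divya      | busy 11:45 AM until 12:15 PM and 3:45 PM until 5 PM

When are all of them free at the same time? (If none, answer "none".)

Xiulan free: 08:45-16:45.
Wei free: 09:30-11:45, 12:15-14:45.
Farrukh free: 09:45-17:00 (invert busy blocks within the working day).
Ines free: 08:45-12:15, 12:30-16:00.
Uma free: 08:30-14:45 (invert busy blocks within the working day).
Divya free: 08:00-11:45, 12:15-15:45 (invert busy blocks within the working day).
Xiulan ∩ Wei: 09:30-11:45, 12:15-14:45.
Xiulan ∩ Wei ∩ Farrukh: 09:45-11:45, 12:15-14:45.
Xiulan ∩ Wei ∩ Farrukh ∩ Ines: 09:45-11:45, 12:30-14:45.
Xiulan ∩ Wei ∩ Farrukh ∩ Ines ∩ Uma: 09:45-11:45, 12:30-14:45.
Xiulan ∩ Wei ∩ Farrukh ∩ Ines ∩ Uma ∩ Divya: 09:45-11:45, 12:30-14:45.

09:45-11:45, 12:30-14:45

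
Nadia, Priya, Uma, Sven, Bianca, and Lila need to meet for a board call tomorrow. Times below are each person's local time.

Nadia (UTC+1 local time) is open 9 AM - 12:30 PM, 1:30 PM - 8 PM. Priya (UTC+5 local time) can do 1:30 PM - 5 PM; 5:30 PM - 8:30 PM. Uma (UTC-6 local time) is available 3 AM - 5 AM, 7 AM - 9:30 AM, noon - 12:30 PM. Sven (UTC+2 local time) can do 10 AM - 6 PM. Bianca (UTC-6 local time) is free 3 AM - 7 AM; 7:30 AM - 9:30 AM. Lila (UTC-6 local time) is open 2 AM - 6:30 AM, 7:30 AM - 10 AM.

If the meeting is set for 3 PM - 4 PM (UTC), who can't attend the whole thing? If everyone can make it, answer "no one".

Nadia in UTC: 08:00-11:30, 12:30-19:00 (subtract 1h to convert from UTC+1).
Priya in UTC: 08:30-12:00, 12:30-15:30 (subtract 5h to convert from UTC+5).
Uma in UTC: 09:00-11:00, 13:00-15:30, 18:00-18:30 (add 6h to convert from UTC-6).
Sven in UTC: 08:00-16:00 (subtract 2h to convert from UTC+2).
Bianca in UTC: 09:00-13:00, 13:30-15:30 (add 6h to convert from UTC-6).
Lila in UTC: 08:00-12:30, 13:30-16:00 (add 6h to convert from UTC-6).
Nadia: free for 15:00-16:00. Priya: not fully free for 15:00-16:00. Uma: not fully free for 15:00-16:00. Sven: free for 15:00-16:00. Bianca: not fully free for 15:00-16:00. Lila: free for 15:00-16:00.

Bianca, Priya, Uma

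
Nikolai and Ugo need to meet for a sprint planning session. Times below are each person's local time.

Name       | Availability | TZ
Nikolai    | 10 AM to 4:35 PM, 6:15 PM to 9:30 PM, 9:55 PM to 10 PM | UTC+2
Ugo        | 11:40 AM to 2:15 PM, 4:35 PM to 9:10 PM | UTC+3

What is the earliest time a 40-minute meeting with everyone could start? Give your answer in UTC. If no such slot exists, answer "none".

08:40

Nikolai in UTC: 08:00-14:35, 16:15-19:30, 19:55-20:00 (subtract 2h to convert from UTC+2).
Ugo in UTC: 08:40-11:15, 13:35-18:10 (subtract 3h to convert from UTC+3).
Nikolai ∩ Ugo: 08:40-11:15, 13:35-14:35, 16:15-18:10.
Those are the intersection windows.
The first common window of at least 40 minutes is 08:40-11:15, so the earliest start is 08:40.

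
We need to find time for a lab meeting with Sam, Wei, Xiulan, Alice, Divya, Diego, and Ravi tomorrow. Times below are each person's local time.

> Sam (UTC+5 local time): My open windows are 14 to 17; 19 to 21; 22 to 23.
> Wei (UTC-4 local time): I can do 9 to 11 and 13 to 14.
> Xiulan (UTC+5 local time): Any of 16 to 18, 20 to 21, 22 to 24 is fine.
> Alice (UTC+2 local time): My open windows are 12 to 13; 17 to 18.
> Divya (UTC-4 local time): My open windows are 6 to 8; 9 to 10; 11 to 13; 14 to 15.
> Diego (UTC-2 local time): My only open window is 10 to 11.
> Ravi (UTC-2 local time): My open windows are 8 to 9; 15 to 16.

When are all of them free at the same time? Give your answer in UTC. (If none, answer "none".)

Sam in UTC: 09:00-12:00, 14:00-16:00, 17:00-18:00 (subtract 5h to convert from UTC+5).
Wei in UTC: 13:00-15:00, 17:00-18:00 (add 4h to convert from UTC-4).
Xiulan in UTC: 11:00-13:00, 15:00-16:00, 17:00-19:00 (subtract 5h to convert from UTC+5).
Alice in UTC: 10:00-11:00, 15:00-16:00 (subtract 2h to convert from UTC+2).
Divya in UTC: 10:00-12:00, 13:00-14:00, 15:00-17:00, 18:00-19:00 (add 4h to convert from UTC-4).
Diego in UTC: 12:00-13:00 (add 2h to convert from UTC-2).
Ravi in UTC: 10:00-11:00, 17:00-18:00 (add 2h to convert from UTC-2).
Sam ∩ Wei: 14:00-15:00, 17:00-18:00.
Sam ∩ Wei ∩ Xiulan: 17:00-18:00.
Sam ∩ Wei ∩ Xiulan ∩ Alice: ∅.
Sam ∩ Wei ∩ Xiulan ∩ Alice ∩ Divya: ∅.
Sam ∩ Wei ∩ Xiulan ∩ Alice ∩ Divya ∩ Diego: ∅.
Sam ∩ Wei ∩ Xiulan ∩ Alice ∩ Divya ∩ Diego ∩ Ravi: ∅.
There is no time when everyone is free.

none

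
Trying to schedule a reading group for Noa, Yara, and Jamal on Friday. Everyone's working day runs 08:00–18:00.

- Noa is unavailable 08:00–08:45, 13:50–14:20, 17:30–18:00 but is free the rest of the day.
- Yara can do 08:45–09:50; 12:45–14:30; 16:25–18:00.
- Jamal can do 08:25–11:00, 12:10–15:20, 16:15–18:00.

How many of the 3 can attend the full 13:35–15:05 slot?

Noa free: 08:45-13:50, 14:20-17:30 (invert busy blocks within the working day).
Yara free: 08:45-09:50, 12:45-14:30, 16:25-18:00.
Jamal free: 08:25-11:00, 12:10-15:20, 16:15-18:00.
Jamal can make the full 13:35-15:05 slot — that's 1.

1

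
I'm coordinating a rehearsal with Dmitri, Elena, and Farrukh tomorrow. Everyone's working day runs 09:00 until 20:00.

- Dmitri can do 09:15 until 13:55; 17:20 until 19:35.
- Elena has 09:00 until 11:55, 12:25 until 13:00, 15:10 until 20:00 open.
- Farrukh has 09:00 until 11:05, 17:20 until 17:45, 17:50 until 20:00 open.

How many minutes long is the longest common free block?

110

Dmitri ∩ Elena: 09:15-11:55, 12:25-13:00, 17:20-19:35.
Dmitri ∩ Elena ∩ Farrukh: 09:15-11:05, 17:20-17:45, 17:50-19:35.
The longest is 09:15-11:05 at 110 minutes.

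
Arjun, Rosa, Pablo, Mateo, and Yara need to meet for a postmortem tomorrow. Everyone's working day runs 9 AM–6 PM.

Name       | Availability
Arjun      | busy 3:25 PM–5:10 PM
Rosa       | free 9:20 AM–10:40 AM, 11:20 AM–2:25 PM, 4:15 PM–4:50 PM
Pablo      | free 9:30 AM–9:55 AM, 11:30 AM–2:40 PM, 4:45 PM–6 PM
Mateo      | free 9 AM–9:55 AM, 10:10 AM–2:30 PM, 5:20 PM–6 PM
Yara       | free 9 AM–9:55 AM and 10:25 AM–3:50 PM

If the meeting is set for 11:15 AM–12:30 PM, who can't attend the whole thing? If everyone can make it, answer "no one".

Pablo, Rosa

Arjun free: 09:00-15:25, 17:10-18:00 (invert busy blocks within the working day).
Rosa free: 09:20-10:40, 11:20-14:25, 16:15-16:50.
Pablo free: 09:30-09:55, 11:30-14:40, 16:45-18:00.
Mateo free: 09:00-09:55, 10:10-14:30, 17:20-18:00.
Yara free: 09:00-09:55, 10:25-15:50.
Arjun: free for 11:15-12:30. Rosa: not fully free for 11:15-12:30. Pablo: not fully free for 11:15-12:30. Mateo: free for 11:15-12:30. Yara: free for 11:15-12:30.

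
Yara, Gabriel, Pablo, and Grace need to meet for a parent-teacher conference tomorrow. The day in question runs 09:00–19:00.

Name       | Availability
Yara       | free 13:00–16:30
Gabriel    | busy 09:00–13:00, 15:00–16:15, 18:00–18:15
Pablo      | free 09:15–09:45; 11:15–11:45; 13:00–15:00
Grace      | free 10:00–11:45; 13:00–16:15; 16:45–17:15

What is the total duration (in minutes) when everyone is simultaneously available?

120

Yara free: 13:00-16:30.
Gabriel free: 13:00-15:00, 16:15-18:00, 18:15-19:00 (invert busy blocks within the working day).
Pablo free: 09:15-09:45, 11:15-11:45, 13:00-15:00.
Grace free: 10:00-11:45, 13:00-16:15, 16:45-17:15.
Yara ∩ Gabriel: 13:00-15:00, 16:15-16:30.
Yara ∩ Gabriel ∩ Pablo: 13:00-15:00.
Yara ∩ Gabriel ∩ Pablo ∩ Grace: 13:00-15:00.
So the common availability across everyone is 13:00-15:00.
That's a single block of 120 minutes.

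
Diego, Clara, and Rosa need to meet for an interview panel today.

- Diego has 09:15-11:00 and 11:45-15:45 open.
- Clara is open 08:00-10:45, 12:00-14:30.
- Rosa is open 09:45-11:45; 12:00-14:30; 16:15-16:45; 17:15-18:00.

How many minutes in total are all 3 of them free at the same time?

Diego ∩ Clara: 09:15-10:45, 12:00-14:30.
Diego ∩ Clara ∩ Rosa: 09:45-10:45, 12:00-14:30.
Summing the common windows: 60 + 150 = 210 minutes.

210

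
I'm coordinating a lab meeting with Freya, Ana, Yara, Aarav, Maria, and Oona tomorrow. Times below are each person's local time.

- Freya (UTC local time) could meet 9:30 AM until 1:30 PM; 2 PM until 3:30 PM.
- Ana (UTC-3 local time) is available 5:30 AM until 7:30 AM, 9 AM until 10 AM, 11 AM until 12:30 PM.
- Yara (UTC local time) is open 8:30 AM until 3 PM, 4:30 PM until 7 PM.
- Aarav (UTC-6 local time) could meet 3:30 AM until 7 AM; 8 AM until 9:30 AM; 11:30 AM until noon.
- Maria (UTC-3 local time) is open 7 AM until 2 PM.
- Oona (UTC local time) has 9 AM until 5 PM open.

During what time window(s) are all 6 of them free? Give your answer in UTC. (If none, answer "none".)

10:00-10:30, 12:00-13:00, 14:00-15:00

Freya in UTC: 09:30-13:30, 14:00-15:30.
Ana in UTC: 08:30-10:30, 12:00-13:00, 14:00-15:30 (add 3h to convert from UTC-3).
Yara in UTC: 08:30-15:00, 16:30-19:00.
Aarav in UTC: 09:30-13:00, 14:00-15:30, 17:30-18:00 (add 6h to convert from UTC-6).
Maria in UTC: 10:00-17:00 (add 3h to convert from UTC-3).
Oona in UTC: 09:00-17:00.
Freya ∩ Ana: 09:30-10:30, 12:00-13:00, 14:00-15:30.
Freya ∩ Ana ∩ Yara: 09:30-10:30, 12:00-13:00, 14:00-15:00.
Freya ∩ Ana ∩ Yara ∩ Aarav: 09:30-10:30, 12:00-13:00, 14:00-15:00.
Freya ∩ Ana ∩ Yara ∩ Aarav ∩ Maria: 10:00-10:30, 12:00-13:00, 14:00-15:00.
Freya ∩ Ana ∩ Yara ∩ Aarav ∩ Maria ∩ Oona: 10:00-10:30, 12:00-13:00, 14:00-15:00.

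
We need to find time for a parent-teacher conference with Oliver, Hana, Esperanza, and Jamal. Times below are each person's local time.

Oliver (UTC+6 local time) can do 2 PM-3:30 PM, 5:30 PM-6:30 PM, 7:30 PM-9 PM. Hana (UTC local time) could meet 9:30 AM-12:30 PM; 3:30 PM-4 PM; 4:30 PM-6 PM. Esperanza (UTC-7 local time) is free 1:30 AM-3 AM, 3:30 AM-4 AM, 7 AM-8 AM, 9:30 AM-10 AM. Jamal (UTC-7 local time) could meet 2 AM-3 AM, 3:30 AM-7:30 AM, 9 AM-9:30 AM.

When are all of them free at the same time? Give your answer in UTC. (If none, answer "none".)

Oliver in UTC: 08:00-09:30, 11:30-12:30, 13:30-15:00 (subtract 6h to convert from UTC+6).
Hana in UTC: 09:30-12:30, 15:30-16:00, 16:30-18:00.
Esperanza in UTC: 08:30-10:00, 10:30-11:00, 14:00-15:00, 16:30-17:00 (add 7h to convert from UTC-7).
Jamal in UTC: 09:00-10:00, 10:30-14:30, 16:00-16:30 (add 7h to convert from UTC-7).
Oliver ∩ Hana: 11:30-12:30.
Oliver ∩ Hana ∩ Esperanza: ∅.
Oliver ∩ Hana ∩ Esperanza ∩ Jamal: ∅.
There is no time when everyone is free.

none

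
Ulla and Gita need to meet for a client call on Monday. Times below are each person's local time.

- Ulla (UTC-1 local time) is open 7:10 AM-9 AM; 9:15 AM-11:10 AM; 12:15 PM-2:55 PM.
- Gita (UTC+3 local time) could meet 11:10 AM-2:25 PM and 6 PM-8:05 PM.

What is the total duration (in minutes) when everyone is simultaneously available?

Ulla in UTC: 08:10-10:00, 10:15-12:10, 13:15-15:55 (add 1h to convert from UTC-1).
Gita in UTC: 08:10-11:25, 15:00-17:05 (subtract 3h to convert from UTC+3).
Ulla ∩ Gita: 08:10-10:00, 10:15-11:25, 15:00-15:55.
So the common availability across everyone is 08:10-10:00, 10:15-11:25, 15:00-15:55.
Summing the common windows: 110 + 70 + 55 = 235 minutes.

235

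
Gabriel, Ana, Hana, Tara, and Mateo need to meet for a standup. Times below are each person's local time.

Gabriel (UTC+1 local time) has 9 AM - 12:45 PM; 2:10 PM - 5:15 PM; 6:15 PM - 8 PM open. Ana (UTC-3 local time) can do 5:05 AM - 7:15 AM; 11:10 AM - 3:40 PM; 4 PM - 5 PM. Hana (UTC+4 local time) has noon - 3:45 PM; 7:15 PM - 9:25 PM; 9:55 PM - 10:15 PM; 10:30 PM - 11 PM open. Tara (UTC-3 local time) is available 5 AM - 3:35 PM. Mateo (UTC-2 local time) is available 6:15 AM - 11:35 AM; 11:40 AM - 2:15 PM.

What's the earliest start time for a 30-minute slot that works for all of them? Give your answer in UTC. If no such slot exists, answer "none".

Gabriel in UTC: 08:00-11:45, 13:10-16:15, 17:15-19:00 (subtract 1h to convert from UTC+1).
Ana in UTC: 08:05-10:15, 14:10-18:40, 19:00-20:00 (add 3h to convert from UTC-3).
Hana in UTC: 08:00-11:45, 15:15-17:25, 17:55-18:15, 18:30-19:00 (subtract 4h to convert from UTC+4).
Tara in UTC: 08:00-18:35 (add 3h to convert from UTC-3).
Mateo in UTC: 08:15-13:35, 13:40-16:15 (add 2h to convert from UTC-2).
Gabriel ∩ Ana: 08:05-10:15, 14:10-16:15, 17:15-18:40.
Gabriel ∩ Ana ∩ Hana: 08:05-10:15, 15:15-16:15, 17:15-17:25, 17:55-18:15, 18:30-18:40.
Gabriel ∩ Ana ∩ Hana ∩ Tara: 08:05-10:15, 15:15-16:15, 17:15-17:25, 17:55-18:15, 18:30-18:35.
Gabriel ∩ Ana ∩ Hana ∩ Tara ∩ Mateo: 08:15-10:15, 15:15-16:15.
So the common availability across everyone is 08:15-10:15, 15:15-16:15.
The first common window of at least 30 minutes is 08:15-10:15, so the earliest start is 08:15.

08:15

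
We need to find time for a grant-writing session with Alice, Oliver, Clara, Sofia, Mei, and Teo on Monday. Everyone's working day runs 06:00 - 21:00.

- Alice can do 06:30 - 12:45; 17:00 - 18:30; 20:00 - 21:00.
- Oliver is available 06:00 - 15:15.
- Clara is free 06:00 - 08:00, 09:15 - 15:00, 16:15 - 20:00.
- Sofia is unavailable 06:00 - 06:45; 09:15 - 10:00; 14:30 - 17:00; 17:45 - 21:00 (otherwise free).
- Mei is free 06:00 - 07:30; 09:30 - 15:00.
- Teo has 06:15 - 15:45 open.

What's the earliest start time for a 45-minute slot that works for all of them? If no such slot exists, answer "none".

Alice free: 06:30-12:45, 17:00-18:30, 20:00-21:00.
Oliver free: 06:00-15:15.
Clara free: 06:00-08:00, 09:15-15:00, 16:15-20:00.
Sofia free: 06:45-09:15, 10:00-14:30, 17:00-17:45 (invert busy blocks within the working day).
Mei free: 06:00-07:30, 09:30-15:00.
Teo free: 06:15-15:45.
Alice ∩ Oliver: 06:30-12:45.
Alice ∩ Oliver ∩ Clara: 06:30-08:00, 09:15-12:45.
Alice ∩ Oliver ∩ Clara ∩ Sofia: 06:45-08:00, 10:00-12:45.
Alice ∩ Oliver ∩ Clara ∩ Sofia ∩ Mei: 06:45-07:30, 10:00-12:45.
Alice ∩ Oliver ∩ Clara ∩ Sofia ∩ Mei ∩ Teo: 06:45-07:30, 10:00-12:45.
So the common availability across everyone is 06:45-07:30, 10:00-12:45.
The first common window of at least 45 minutes is 06:45-07:30, so the earliest start is 06:45.

06:45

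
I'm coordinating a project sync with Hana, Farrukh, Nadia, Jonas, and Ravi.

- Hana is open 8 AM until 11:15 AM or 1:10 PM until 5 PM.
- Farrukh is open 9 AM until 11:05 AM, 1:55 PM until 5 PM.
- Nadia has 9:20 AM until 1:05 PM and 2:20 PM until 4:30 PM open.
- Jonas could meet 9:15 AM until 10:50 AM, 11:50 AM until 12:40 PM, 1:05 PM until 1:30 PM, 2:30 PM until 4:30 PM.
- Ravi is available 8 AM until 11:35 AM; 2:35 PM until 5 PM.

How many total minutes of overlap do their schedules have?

Hana ∩ Farrukh: 09:00-11:05, 13:55-17:00.
Hana ∩ Farrukh ∩ Nadia: 09:20-11:05, 14:20-16:30.
Hana ∩ Farrukh ∩ Nadia ∩ Jonas: 09:20-10:50, 14:30-16:30.
Hana ∩ Farrukh ∩ Nadia ∩ Jonas ∩ Ravi: 09:20-10:50, 14:35-16:30.
So the common availability across everyone is 09:20-10:50, 14:35-16:30.
Summing the common windows: 90 + 115 = 205 minutes.

205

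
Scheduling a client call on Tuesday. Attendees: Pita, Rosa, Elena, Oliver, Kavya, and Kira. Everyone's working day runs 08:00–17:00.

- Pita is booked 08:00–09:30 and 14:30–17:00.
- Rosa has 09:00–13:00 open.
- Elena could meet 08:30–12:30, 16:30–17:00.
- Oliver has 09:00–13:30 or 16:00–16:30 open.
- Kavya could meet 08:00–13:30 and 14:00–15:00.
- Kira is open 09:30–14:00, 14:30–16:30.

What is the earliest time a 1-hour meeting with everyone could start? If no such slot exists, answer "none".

Pita free: 09:30-14:30 (invert busy blocks within the working day).
Rosa free: 09:00-13:00.
Elena free: 08:30-12:30, 16:30-17:00.
Oliver free: 09:00-13:30, 16:00-16:30.
Kavya free: 08:00-13:30, 14:00-15:00.
Kira free: 09:30-14:00, 14:30-16:30.
Pita ∩ Rosa: 09:30-13:00.
Pita ∩ Rosa ∩ Elena: 09:30-12:30.
Pita ∩ Rosa ∩ Elena ∩ Oliver: 09:30-12:30.
Pita ∩ Rosa ∩ Elena ∩ Oliver ∩ Kavya: 09:30-12:30.
Pita ∩ Rosa ∩ Elena ∩ Oliver ∩ Kavya ∩ Kira: 09:30-12:30.
The first common window of at least 60 minutes is 09:30-12:30, so the earliest start is 09:30.

09:30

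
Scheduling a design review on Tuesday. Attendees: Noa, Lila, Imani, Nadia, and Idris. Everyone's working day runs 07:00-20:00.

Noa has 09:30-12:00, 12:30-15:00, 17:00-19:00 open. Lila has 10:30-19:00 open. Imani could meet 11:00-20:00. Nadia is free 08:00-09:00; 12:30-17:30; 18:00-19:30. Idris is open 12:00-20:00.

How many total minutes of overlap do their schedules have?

240

Noa ∩ Lila: 10:30-12:00, 12:30-15:00, 17:00-19:00.
Noa ∩ Lila ∩ Imani: 11:00-12:00, 12:30-15:00, 17:00-19:00.
Noa ∩ Lila ∩ Imani ∩ Nadia: 12:30-15:00, 17:00-17:30, 18:00-19:00.
Noa ∩ Lila ∩ Imani ∩ Nadia ∩ Idris: 12:30-15:00, 17:00-17:30, 18:00-19:00.
Summing the common windows: 150 + 30 + 60 = 240 minutes.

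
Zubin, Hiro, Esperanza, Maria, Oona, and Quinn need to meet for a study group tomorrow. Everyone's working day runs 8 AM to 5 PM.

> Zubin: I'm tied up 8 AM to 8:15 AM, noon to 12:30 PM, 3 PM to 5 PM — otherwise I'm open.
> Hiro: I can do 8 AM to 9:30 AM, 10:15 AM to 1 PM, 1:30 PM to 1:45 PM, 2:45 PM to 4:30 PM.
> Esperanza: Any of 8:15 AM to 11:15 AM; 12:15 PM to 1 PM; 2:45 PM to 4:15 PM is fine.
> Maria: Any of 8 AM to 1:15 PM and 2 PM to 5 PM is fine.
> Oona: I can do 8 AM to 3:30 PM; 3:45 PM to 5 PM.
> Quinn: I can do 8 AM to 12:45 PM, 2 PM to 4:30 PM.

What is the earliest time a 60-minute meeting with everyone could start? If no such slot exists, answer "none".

08:15

Zubin free: 08:15-12:00, 12:30-15:00 (invert busy blocks within the working day).
Hiro free: 08:00-09:30, 10:15-13:00, 13:30-13:45, 14:45-16:30.
Esperanza free: 08:15-11:15, 12:15-13:00, 14:45-16:15.
Maria free: 08:00-13:15, 14:00-17:00.
Oona free: 08:00-15:30, 15:45-17:00.
Quinn free: 08:00-12:45, 14:00-16:30.
Zubin ∩ Hiro: 08:15-09:30, 10:15-12:00, 12:30-13:00, 13:30-13:45, 14:45-15:00.
Zubin ∩ Hiro ∩ Esperanza: 08:15-09:30, 10:15-11:15, 12:30-13:00, 14:45-15:00.
Zubin ∩ Hiro ∩ Esperanza ∩ Maria: 08:15-09:30, 10:15-11:15, 12:30-13:00, 14:45-15:00.
Zubin ∩ Hiro ∩ Esperanza ∩ Maria ∩ Oona: 08:15-09:30, 10:15-11:15, 12:30-13:00, 14:45-15:00.
Zubin ∩ Hiro ∩ Esperanza ∩ Maria ∩ Oona ∩ Quinn: 08:15-09:30, 10:15-11:15, 12:30-12:45, 14:45-15:00.
Those are the intersection windows.
The first common window of at least 60 minutes is 08:15-09:30, so the earliest start is 08:15.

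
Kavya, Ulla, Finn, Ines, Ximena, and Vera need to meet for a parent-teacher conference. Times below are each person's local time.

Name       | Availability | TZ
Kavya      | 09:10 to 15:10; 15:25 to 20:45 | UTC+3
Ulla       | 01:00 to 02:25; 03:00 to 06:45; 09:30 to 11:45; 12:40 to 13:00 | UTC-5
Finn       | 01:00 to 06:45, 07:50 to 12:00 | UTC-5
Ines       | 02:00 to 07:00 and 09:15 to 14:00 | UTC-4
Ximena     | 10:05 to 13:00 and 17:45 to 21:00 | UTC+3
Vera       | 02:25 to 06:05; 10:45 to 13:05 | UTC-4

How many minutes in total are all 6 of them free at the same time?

Kavya in UTC: 06:10-12:10, 12:25-17:45 (subtract 3h to convert from UTC+3).
Ulla in UTC: 06:00-07:25, 08:00-11:45, 14:30-16:45, 17:40-18:00 (add 5h to convert from UTC-5).
Finn in UTC: 06:00-11:45, 12:50-17:00 (add 5h to convert from UTC-5).
Ines in UTC: 06:00-11:00, 13:15-18:00 (add 4h to convert from UTC-4).
Ximena in UTC: 07:05-10:00, 14:45-18:00 (subtract 3h to convert from UTC+3).
Vera in UTC: 06:25-10:05, 14:45-17:05 (add 4h to convert from UTC-4).
Kavya ∩ Ulla: 06:10-07:25, 08:00-11:45, 14:30-16:45, 17:40-17:45.
Kavya ∩ Ulla ∩ Finn: 06:10-07:25, 08:00-11:45, 14:30-16:45.
Kavya ∩ Ulla ∩ Finn ∩ Ines: 06:10-07:25, 08:00-11:00, 14:30-16:45.
Kavya ∩ Ulla ∩ Finn ∩ Ines ∩ Ximena: 07:05-07:25, 08:00-10:00, 14:45-16:45.
Kavya ∩ Ulla ∩ Finn ∩ Ines ∩ Ximena ∩ Vera: 07:05-07:25, 08:00-10:00, 14:45-16:45.
So the common availability across everyone is 07:05-07:25, 08:00-10:00, 14:45-16:45.
Summing the common windows: 20 + 120 + 120 = 260 minutes.

260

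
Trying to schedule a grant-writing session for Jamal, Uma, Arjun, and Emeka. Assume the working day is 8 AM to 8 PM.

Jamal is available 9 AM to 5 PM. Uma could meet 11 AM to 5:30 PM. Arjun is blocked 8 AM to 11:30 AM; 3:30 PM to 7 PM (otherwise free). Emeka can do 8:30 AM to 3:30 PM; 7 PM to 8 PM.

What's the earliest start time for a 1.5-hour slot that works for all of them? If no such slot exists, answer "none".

11:30

Jamal free: 09:00-17:00.
Uma free: 11:00-17:30.
Arjun free: 11:30-15:30, 19:00-20:00 (invert busy blocks within the working day).
Emeka free: 08:30-15:30, 19:00-20:00.
Jamal ∩ Uma: 11:00-17:00.
Jamal ∩ Uma ∩ Arjun: 11:30-15:30.
Jamal ∩ Uma ∩ Arjun ∩ Emeka: 11:30-15:30.
The first common window of at least 90 minutes is 11:30-15:30, so the earliest start is 11:30.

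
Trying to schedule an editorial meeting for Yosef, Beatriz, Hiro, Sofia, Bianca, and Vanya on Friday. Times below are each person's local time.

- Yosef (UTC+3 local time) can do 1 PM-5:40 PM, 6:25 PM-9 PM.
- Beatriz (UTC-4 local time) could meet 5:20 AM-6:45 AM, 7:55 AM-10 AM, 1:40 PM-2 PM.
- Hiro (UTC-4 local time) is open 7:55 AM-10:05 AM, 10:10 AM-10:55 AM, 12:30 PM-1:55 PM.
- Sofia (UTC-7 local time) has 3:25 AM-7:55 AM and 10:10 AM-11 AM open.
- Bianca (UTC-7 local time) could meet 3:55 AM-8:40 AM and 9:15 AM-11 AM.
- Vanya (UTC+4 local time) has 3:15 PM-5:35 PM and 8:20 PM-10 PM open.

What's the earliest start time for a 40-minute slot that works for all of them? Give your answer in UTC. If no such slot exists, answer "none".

11:55

Yosef in UTC: 10:00-14:40, 15:25-18:00 (subtract 3h to convert from UTC+3).
Beatriz in UTC: 09:20-10:45, 11:55-14:00, 17:40-18:00 (add 4h to convert from UTC-4).
Hiro in UTC: 11:55-14:05, 14:10-14:55, 16:30-17:55 (add 4h to convert from UTC-4).
Sofia in UTC: 10:25-14:55, 17:10-18:00 (add 7h to convert from UTC-7).
Bianca in UTC: 10:55-15:40, 16:15-18:00 (add 7h to convert from UTC-7).
Vanya in UTC: 11:15-13:35, 16:20-18:00 (subtract 4h to convert from UTC+4).
Yosef ∩ Beatriz: 10:00-10:45, 11:55-14:00, 17:40-18:00.
Yosef ∩ Beatriz ∩ Hiro: 11:55-14:00, 17:40-17:55.
Yosef ∩ Beatriz ∩ Hiro ∩ Sofia: 11:55-14:00, 17:40-17:55.
Yosef ∩ Beatriz ∩ Hiro ∩ Sofia ∩ Bianca: 11:55-14:00, 17:40-17:55.
Yosef ∩ Beatriz ∩ Hiro ∩ Sofia ∩ Bianca ∩ Vanya: 11:55-13:35, 17:40-17:55.
Those are the intersection windows.
The first common window of at least 40 minutes is 11:55-13:35, so the earliest start is 11:55.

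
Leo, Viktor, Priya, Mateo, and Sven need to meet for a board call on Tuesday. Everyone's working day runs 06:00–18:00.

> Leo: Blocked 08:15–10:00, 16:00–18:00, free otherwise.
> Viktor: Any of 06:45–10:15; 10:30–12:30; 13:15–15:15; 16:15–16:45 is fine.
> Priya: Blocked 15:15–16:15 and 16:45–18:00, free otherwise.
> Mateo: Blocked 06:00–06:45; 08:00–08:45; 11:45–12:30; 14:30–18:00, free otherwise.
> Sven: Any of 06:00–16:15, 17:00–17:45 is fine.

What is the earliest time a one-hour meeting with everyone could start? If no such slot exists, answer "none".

06:45

Leo free: 06:00-08:15, 10:00-16:00 (invert busy blocks within the working day).
Viktor free: 06:45-10:15, 10:30-12:30, 13:15-15:15, 16:15-16:45.
Priya free: 06:00-15:15, 16:15-16:45 (invert busy blocks within the working day).
Mateo free: 06:45-08:00, 08:45-11:45, 12:30-14:30 (invert busy blocks within the working day).
Sven free: 06:00-16:15, 17:00-17:45.
Leo ∩ Viktor: 06:45-08:15, 10:00-10:15, 10:30-12:30, 13:15-15:15.
Leo ∩ Viktor ∩ Priya: 06:45-08:15, 10:00-10:15, 10:30-12:30, 13:15-15:15.
Leo ∩ Viktor ∩ Priya ∩ Mateo: 06:45-08:00, 10:00-10:15, 10:30-11:45, 13:15-14:30.
Leo ∩ Viktor ∩ Priya ∩ Mateo ∩ Sven: 06:45-08:00, 10:00-10:15, 10:30-11:45, 13:15-14:30.
The first common window of at least 60 minutes is 06:45-08:00, so the earliest start is 06:45.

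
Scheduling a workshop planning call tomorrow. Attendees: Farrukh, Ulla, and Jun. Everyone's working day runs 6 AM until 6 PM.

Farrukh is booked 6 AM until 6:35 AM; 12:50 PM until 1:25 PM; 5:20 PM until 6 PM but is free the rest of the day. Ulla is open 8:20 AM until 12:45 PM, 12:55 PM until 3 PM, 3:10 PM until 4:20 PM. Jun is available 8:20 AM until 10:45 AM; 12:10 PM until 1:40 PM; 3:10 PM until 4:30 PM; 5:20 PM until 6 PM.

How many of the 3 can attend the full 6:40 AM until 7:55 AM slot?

Farrukh free: 06:35-12:50, 13:25-17:20 (invert busy blocks within the working day).
Ulla free: 08:20-12:45, 12:55-15:00, 15:10-16:20.
Jun free: 08:20-10:45, 12:10-13:40, 15:10-16:30, 17:20-18:00.
Farrukh can make the full 06:40-07:55 slot — that's 1.

1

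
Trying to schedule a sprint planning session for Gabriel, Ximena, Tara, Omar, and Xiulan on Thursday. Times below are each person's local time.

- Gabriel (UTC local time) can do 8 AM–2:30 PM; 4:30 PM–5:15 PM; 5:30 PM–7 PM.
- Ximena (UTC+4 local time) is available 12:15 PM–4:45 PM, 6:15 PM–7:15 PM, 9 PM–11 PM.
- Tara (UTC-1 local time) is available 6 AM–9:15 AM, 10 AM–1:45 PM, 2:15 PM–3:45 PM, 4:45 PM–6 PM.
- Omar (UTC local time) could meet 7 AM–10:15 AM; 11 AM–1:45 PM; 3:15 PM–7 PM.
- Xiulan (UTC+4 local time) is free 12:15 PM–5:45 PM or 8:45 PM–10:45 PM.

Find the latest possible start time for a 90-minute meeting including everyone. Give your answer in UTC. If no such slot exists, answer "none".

11:15

Gabriel in UTC: 08:00-14:30, 16:30-17:15, 17:30-19:00.
Ximena in UTC: 08:15-12:45, 14:15-15:15, 17:00-19:00 (subtract 4h to convert from UTC+4).
Tara in UTC: 07:00-10:15, 11:00-14:45, 15:15-16:45, 17:45-19:00 (add 1h to convert from UTC-1).
Omar in UTC: 07:00-10:15, 11:00-13:45, 15:15-19:00.
Xiulan in UTC: 08:15-13:45, 16:45-18:45 (subtract 4h to convert from UTC+4).
Gabriel ∩ Ximena: 08:15-12:45, 14:15-14:30, 17:00-17:15, 17:30-19:00.
Gabriel ∩ Ximena ∩ Tara: 08:15-10:15, 11:00-12:45, 14:15-14:30, 17:45-19:00.
Gabriel ∩ Ximena ∩ Tara ∩ Omar: 08:15-10:15, 11:00-12:45, 17:45-19:00.
Gabriel ∩ Ximena ∩ Tara ∩ Omar ∩ Xiulan: 08:15-10:15, 11:00-12:45, 17:45-18:45.
The last common window of at least 90 minutes is 11:00-12:45; a 90-minute meeting can start as late as 11:15 and still end by 12:45.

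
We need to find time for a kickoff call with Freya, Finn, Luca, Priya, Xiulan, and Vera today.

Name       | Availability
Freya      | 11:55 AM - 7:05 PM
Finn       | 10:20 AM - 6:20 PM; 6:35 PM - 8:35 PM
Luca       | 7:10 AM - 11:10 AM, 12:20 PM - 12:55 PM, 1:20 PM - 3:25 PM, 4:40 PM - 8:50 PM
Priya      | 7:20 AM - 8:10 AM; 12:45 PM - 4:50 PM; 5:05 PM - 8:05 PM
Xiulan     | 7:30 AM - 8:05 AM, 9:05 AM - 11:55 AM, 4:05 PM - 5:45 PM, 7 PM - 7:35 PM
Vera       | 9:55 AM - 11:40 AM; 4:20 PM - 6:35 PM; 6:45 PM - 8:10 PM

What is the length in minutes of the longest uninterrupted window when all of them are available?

Freya ∩ Finn: 11:55-18:20, 18:35-19:05.
Freya ∩ Finn ∩ Luca: 12:20-12:55, 13:20-15:25, 16:40-18:20, 18:35-19:05.
Freya ∩ Finn ∩ Luca ∩ Priya: 12:45-12:55, 13:20-15:25, 16:40-16:50, 17:05-18:20, 18:35-19:05.
Freya ∩ Finn ∩ Luca ∩ Priya ∩ Xiulan: 16:40-16:50, 17:05-17:45, 19:00-19:05.
Freya ∩ Finn ∩ Luca ∩ Priya ∩ Xiulan ∩ Vera: 16:40-16:50, 17:05-17:45, 19:00-19:05.
The longest is 17:05-17:45 at 40 minutes.

40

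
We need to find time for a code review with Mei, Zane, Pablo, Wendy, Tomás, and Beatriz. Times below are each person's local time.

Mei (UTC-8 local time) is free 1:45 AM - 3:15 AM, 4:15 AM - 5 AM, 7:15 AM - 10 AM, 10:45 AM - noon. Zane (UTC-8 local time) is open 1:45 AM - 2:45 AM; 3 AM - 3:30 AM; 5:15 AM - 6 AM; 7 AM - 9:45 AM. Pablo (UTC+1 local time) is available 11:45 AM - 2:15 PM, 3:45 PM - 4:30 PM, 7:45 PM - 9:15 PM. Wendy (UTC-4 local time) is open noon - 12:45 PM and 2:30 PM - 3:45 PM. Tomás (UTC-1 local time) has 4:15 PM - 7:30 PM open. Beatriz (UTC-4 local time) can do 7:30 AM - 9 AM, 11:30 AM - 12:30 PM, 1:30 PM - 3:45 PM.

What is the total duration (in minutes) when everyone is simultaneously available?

Mei in UTC: 09:45-11:15, 12:15-13:00, 15:15-18:00, 18:45-20:00 (add 8h to convert from UTC-8).
Zane in UTC: 09:45-10:45, 11:00-11:30, 13:15-14:00, 15:00-17:45 (add 8h to convert from UTC-8).
Pablo in UTC: 10:45-13:15, 14:45-15:30, 18:45-20:15 (subtract 1h to convert from UTC+1).
Wendy in UTC: 16:00-16:45, 18:30-19:45 (add 4h to convert from UTC-4).
Tomás in UTC: 17:15-20:30 (add 1h to convert from UTC-1).
Beatriz in UTC: 11:30-13:00, 15:30-16:30, 17:30-19:45 (add 4h to convert from UTC-4).
Mei ∩ Zane: 09:45-10:45, 11:00-11:15, 15:15-17:45.
Mei ∩ Zane ∩ Pablo: 11:00-11:15, 15:15-15:30.
Mei ∩ Zane ∩ Pablo ∩ Wendy: ∅.
Mei ∩ Zane ∩ Pablo ∩ Wendy ∩ Tomás: ∅.
Mei ∩ Zane ∩ Pablo ∩ Wendy ∩ Tomás ∩ Beatriz: ∅.
There is no time when everyone is free.
There is no common window, so the total is 0 minutes.

0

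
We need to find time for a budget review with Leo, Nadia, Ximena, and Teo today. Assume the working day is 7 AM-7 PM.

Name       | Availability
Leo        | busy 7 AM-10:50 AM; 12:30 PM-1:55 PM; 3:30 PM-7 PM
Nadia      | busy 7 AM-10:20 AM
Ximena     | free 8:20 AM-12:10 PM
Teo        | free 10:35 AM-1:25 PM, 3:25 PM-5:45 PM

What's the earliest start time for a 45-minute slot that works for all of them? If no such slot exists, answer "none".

Leo free: 10:50-12:30, 13:55-15:30 (invert busy blocks within the working day).
Nadia free: 10:20-19:00 (invert busy blocks within the working day).
Ximena free: 08:20-12:10.
Teo free: 10:35-13:25, 15:25-17:45.
Leo ∩ Nadia: 10:50-12:30, 13:55-15:30.
Leo ∩ Nadia ∩ Ximena: 10:50-12:10.
Leo ∩ Nadia ∩ Ximena ∩ Teo: 10:50-12:10.
The first common window of at least 45 minutes is 10:50-12:10, so the earliest start is 10:50.

10:50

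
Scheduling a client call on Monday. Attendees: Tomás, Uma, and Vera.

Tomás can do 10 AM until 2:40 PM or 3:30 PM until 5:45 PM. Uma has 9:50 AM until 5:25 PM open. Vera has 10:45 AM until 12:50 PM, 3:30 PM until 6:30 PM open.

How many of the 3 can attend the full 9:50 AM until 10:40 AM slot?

Uma can make the full 09:50-10:40 slot — that's 1.

1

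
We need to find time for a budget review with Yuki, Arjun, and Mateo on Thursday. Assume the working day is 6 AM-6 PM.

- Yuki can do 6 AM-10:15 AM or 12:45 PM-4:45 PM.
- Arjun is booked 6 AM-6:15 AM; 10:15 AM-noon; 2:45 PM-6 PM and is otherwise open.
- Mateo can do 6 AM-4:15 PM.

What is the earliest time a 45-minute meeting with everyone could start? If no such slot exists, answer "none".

06:15

Yuki free: 06:00-10:15, 12:45-16:45.
Arjun free: 06:15-10:15, 12:00-14:45 (invert busy blocks within the working day).
Mateo free: 06:00-16:15.
Yuki ∩ Arjun: 06:15-10:15, 12:45-14:45.
Yuki ∩ Arjun ∩ Mateo: 06:15-10:15, 12:45-14:45.
So the common availability across everyone is 06:15-10:15, 12:45-14:45.
The first common window of at least 45 minutes is 06:15-10:15, so the earliest start is 06:15.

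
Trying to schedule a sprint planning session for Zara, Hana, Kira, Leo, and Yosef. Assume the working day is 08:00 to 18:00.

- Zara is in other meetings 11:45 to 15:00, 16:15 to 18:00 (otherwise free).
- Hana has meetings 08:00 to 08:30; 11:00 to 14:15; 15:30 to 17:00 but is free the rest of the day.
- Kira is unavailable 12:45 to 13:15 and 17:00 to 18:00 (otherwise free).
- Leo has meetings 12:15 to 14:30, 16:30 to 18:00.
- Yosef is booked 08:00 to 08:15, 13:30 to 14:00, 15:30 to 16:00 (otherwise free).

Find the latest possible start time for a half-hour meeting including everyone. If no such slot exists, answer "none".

15:00

Zara free: 08:00-11:45, 15:00-16:15 (invert busy blocks within the working day).
Hana free: 08:30-11:00, 14:15-15:30, 17:00-18:00 (invert busy blocks within the working day).
Kira free: 08:00-12:45, 13:15-17:00 (invert busy blocks within the working day).
Leo free: 08:00-12:15, 14:30-16:30 (invert busy blocks within the working day).
Yosef free: 08:15-13:30, 14:00-15:30, 16:00-18:00 (invert busy blocks within the working day).
Zara ∩ Hana: 08:30-11:00, 15:00-15:30.
Zara ∩ Hana ∩ Kira: 08:30-11:00, 15:00-15:30.
Zara ∩ Hana ∩ Kira ∩ Leo: 08:30-11:00, 15:00-15:30.
Zara ∩ Hana ∩ Kira ∩ Leo ∩ Yosef: 08:30-11:00, 15:00-15:30.
The last common window of at least 30 minutes is 15:00-15:30; a 30-minute meeting can start as late as 15:00 and still end by 15:30.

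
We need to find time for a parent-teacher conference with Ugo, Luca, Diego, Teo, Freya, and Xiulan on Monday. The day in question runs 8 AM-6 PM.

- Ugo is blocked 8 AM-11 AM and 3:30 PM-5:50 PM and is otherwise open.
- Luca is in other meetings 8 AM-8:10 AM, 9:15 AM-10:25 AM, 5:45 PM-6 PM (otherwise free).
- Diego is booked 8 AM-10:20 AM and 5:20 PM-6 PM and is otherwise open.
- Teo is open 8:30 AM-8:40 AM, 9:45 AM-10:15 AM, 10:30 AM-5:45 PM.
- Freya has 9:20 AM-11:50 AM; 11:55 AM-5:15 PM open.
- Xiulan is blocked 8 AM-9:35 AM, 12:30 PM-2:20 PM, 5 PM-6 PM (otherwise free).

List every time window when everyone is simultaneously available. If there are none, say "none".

Ugo free: 11:00-15:30, 17:50-18:00 (invert busy blocks within the working day).
Luca free: 08:10-09:15, 10:25-17:45 (invert busy blocks within the working day).
Diego free: 10:20-17:20 (invert busy blocks within the working day).
Teo free: 08:30-08:40, 09:45-10:15, 10:30-17:45.
Freya free: 09:20-11:50, 11:55-17:15.
Xiulan free: 09:35-12:30, 14:20-17:00 (invert busy blocks within the working day).
Ugo ∩ Luca: 11:00-15:30.
Ugo ∩ Luca ∩ Diego: 11:00-15:30.
Ugo ∩ Luca ∩ Diego ∩ Teo: 11:00-15:30.
Ugo ∩ Luca ∩ Diego ∩ Teo ∩ Freya: 11:00-11:50, 11:55-15:30.
Ugo ∩ Luca ∩ Diego ∩ Teo ∩ Freya ∩ Xiulan: 11:00-11:50, 11:55-12:30, 14:20-15:30.
Those are the intersection windows.

11:00-11:50, 11:55-12:30, 14:20-15:30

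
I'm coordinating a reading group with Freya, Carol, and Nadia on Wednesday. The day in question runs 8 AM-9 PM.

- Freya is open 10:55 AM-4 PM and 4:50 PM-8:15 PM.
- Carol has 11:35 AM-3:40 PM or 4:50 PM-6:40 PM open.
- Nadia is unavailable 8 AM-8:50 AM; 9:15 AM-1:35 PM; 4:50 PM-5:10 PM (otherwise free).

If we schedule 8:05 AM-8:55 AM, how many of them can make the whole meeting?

Freya free: 10:55-16:00, 16:50-20:15.
Carol free: 11:35-15:40, 16:50-18:40.
Nadia free: 08:50-09:15, 13:35-16:50, 17:10-21:00 (invert busy blocks within the working day).
nobody can make the full 08:05-08:55 slot — that's 0.

0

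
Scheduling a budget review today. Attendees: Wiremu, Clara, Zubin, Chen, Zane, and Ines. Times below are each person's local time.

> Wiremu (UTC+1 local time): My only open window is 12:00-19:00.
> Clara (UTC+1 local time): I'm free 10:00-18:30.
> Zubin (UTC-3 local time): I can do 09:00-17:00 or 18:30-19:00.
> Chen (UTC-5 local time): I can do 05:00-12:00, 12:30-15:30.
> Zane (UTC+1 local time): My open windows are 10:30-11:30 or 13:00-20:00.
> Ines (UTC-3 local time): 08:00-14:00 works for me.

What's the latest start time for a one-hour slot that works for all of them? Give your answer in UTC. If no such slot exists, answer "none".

16:00

Wiremu in UTC: 11:00-18:00 (subtract 1h to convert from UTC+1).
Clara in UTC: 09:00-17:30 (subtract 1h to convert from UTC+1).
Zubin in UTC: 12:00-20:00, 21:30-22:00 (add 3h to convert from UTC-3).
Chen in UTC: 10:00-17:00, 17:30-20:30 (add 5h to convert from UTC-5).
Zane in UTC: 09:30-10:30, 12:00-19:00 (subtract 1h to convert from UTC+1).
Ines in UTC: 11:00-17:00 (add 3h to convert from UTC-3).
Wiremu ∩ Clara: 11:00-17:30.
Wiremu ∩ Clara ∩ Zubin: 12:00-17:30.
Wiremu ∩ Clara ∩ Zubin ∩ Chen: 12:00-17:00.
Wiremu ∩ Clara ∩ Zubin ∩ Chen ∩ Zane: 12:00-17:00.
Wiremu ∩ Clara ∩ Zubin ∩ Chen ∩ Zane ∩ Ines: 12:00-17:00.
Those are the intersection windows.
The last common window of at least 60 minutes is 12:00-17:00; a 60-minute meeting can start as late as 16:00 and still end by 17:00.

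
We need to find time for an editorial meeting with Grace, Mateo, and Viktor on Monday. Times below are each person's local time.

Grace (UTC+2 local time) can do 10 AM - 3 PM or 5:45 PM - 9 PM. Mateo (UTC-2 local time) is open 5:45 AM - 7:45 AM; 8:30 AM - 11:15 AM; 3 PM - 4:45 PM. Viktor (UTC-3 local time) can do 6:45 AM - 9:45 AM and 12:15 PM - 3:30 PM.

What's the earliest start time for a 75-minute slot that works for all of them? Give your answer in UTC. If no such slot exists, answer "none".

Grace in UTC: 08:00-13:00, 15:45-19:00 (subtract 2h to convert from UTC+2).
Mateo in UTC: 07:45-09:45, 10:30-13:15, 17:00-18:45 (add 2h to convert from UTC-2).
Viktor in UTC: 09:45-12:45, 15:15-18:30 (add 3h to convert from UTC-3).
Grace ∩ Mateo: 08:00-09:45, 10:30-13:00, 17:00-18:45.
Grace ∩ Mateo ∩ Viktor: 10:30-12:45, 17:00-18:30.
The first common window of at least 75 minutes is 10:30-12:45, so the earliest start is 10:30.

10:30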